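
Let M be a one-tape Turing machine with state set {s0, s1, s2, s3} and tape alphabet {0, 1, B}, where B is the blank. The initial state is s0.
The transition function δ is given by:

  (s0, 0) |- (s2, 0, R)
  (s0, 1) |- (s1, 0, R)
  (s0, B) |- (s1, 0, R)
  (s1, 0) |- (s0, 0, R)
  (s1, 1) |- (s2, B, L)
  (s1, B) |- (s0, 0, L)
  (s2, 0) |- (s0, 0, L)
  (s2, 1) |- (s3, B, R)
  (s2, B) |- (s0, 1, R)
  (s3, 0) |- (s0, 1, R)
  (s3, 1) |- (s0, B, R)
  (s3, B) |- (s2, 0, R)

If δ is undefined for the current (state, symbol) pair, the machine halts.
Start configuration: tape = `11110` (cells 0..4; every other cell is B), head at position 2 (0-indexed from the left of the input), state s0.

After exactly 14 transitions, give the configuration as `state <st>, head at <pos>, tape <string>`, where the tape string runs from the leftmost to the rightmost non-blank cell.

state=s0 head=2 tape=11[1]10BB   (s0,1)→(s1,0,R)
state=s1 head=3 tape=110[1]0BB   (s1,1)→(s2,B,L)
state=s2 head=2 tape=11[0]B0BB   (s2,0)→(s0,0,L)
state=s0 head=1 tape=1[1]0B0BB   (s0,1)→(s1,0,R)
state=s1 head=2 tape=10[0]B0BB   (s1,0)→(s0,0,R)
state=s0 head=3 tape=100[B]0BB   (s0,B)→(s1,0,R)
state=s1 head=4 tape=1000[0]BB   (s1,0)→(s0,0,R)
state=s0 head=5 tape=10000[B]B   (s0,B)→(s1,0,R)
state=s1 head=6 tape=100000[B]   (s1,B)→(s0,0,L)
state=s0 head=5 tape=10000[0]0   (s0,0)→(s2,0,R)
state=s2 head=6 tape=100000[0]   (s2,0)→(s0,0,L)
state=s0 head=5 tape=10000[0]0   (s0,0)→(s2,0,R)
state=s2 head=6 tape=100000[0]   (s2,0)→(s0,0,L)
state=s0 head=5 tape=10000[0]0   (s0,0)→(s2,0,R)
state=s2 head=6 tape=100000[0]
After 14 steps: state s2, head at 6, tape 1000000.

state s2, head at 6, tape 1000000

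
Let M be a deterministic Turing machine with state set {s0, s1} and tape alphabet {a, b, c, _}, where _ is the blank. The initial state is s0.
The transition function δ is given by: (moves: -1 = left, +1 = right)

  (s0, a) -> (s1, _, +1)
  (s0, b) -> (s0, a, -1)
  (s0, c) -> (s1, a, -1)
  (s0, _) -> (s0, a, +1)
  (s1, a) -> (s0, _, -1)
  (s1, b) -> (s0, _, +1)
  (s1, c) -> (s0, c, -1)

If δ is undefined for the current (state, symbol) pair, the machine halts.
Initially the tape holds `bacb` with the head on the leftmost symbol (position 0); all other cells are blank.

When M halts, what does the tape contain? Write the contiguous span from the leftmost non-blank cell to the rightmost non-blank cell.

a__ab

s0 | _[b]acb   read b → write a, move -1, go to s0
s0 | [_]aacb   read _ → write a, move +1, go to s0
s0 | a[a]acb   read a → write _, move +1, go to s1
s1 | a_[a]cb   read a → write _, move -1, go to s0
s0 | a[_]_cb   read _ → write a, move +1, go to s0
s0 | aa[_]cb   read _ → write a, move +1, go to s0
s0 | aaa[c]b   read c → write a, move -1, go to s1
s1 | aa[a]ab   read a → write _, move -1, go to s0
s0 | a[a]_ab   read a → write _, move +1, go to s1
s1 | a_[_]ab
The non-blank tape span at halt is a__ab.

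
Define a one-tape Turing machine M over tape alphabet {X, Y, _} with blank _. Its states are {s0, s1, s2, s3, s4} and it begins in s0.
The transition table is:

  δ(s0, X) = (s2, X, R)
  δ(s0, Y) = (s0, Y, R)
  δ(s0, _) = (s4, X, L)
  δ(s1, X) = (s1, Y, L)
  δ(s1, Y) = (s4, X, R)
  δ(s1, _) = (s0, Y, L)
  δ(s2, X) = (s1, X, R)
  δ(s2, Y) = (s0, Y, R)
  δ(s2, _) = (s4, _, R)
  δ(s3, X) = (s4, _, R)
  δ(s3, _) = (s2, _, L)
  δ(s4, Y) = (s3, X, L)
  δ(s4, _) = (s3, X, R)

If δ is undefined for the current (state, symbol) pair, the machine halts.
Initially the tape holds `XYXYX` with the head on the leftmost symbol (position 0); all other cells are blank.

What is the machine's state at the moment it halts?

state=s0 head=0 tape=[X]YXYX____   (s0,X)→(s2,X,R)
state=s2 head=1 tape=X[Y]XYX____   (s2,Y)→(s0,Y,R)
state=s0 head=2 tape=XY[X]YX____   (s0,X)→(s2,X,R)
state=s2 head=3 tape=XYX[Y]X____   (s2,Y)→(s0,Y,R)
state=s0 head=4 tape=XYXY[X]____   (s0,X)→(s2,X,R)
state=s2 head=5 tape=XYXYX[_]___   (s2,_)→(s4,_,R)
state=s4 head=6 tape=XYXYX_[_]__   (s4,_)→(s3,X,R)
state=s3 head=7 tape=XYXYX_X[_]_   (s3,_)→(s2,_,L)
state=s2 head=6 tape=XYXYX_[X]__   (s2,X)→(s1,X,R)
state=s1 head=7 tape=XYXYX_X[_]_   (s1,_)→(s0,Y,L)
state=s0 head=6 tape=XYXYX_[X]Y_   (s0,X)→(s2,X,R)
state=s2 head=7 tape=XYXYX_X[Y]_   (s2,Y)→(s0,Y,R)
state=s0 head=8 tape=XYXYX_XY[_]   (s0,_)→(s4,X,L)
state=s4 head=7 tape=XYXYX_X[Y]X   (s4,Y)→(s3,X,L)
state=s3 head=6 tape=XYXYX_[X]XX   (s3,X)→(s4,_,R)
state=s4 head=7 tape=XYXYX__[X]X
No transition is defined for (s4, X); M halts in state s4.

s4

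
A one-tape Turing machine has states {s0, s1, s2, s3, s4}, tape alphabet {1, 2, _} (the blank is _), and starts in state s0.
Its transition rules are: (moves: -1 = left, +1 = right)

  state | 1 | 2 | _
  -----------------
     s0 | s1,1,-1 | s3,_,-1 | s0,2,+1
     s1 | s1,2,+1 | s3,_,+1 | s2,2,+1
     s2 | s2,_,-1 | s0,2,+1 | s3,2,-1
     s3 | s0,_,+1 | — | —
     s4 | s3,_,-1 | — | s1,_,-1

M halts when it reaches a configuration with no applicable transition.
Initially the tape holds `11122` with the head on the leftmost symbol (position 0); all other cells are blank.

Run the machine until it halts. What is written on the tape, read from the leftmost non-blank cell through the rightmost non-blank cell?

s0 | _[1]1122   read 1 → write 1, move -1, go to s1
s1 | [_]11122   read _ → write 2, move +1, go to s2
s2 | 2[1]1122   read 1 → write _, move -1, go to s2
s2 | [2]_1122   read 2 → write 2, move +1, go to s0
s0 | 2[_]1122   read _ → write 2, move +1, go to s0
s0 | 22[1]122   read 1 → write 1, move -1, go to s1
s1 | 2[2]1122   read 2 → write _, move +1, go to s3
s3 | 2_[1]122   read 1 → write _, move +1, go to s0
s0 | 2__[1]22   read 1 → write 1, move -1, go to s1
s1 | 2_[_]122   read _ → write 2, move +1, go to s2
s2 | 2_2[1]22   read 1 → write _, move -1, go to s2
s2 | 2_[2]_22   read 2 → write 2, move +1, go to s0
s0 | 2_2[_]22   read _ → write 2, move +1, go to s0
s0 | 2_22[2]2   read 2 → write _, move -1, go to s3
s3 | 2_2[2]_2
The non-blank tape span at halt is 2_22_2.

2_22_2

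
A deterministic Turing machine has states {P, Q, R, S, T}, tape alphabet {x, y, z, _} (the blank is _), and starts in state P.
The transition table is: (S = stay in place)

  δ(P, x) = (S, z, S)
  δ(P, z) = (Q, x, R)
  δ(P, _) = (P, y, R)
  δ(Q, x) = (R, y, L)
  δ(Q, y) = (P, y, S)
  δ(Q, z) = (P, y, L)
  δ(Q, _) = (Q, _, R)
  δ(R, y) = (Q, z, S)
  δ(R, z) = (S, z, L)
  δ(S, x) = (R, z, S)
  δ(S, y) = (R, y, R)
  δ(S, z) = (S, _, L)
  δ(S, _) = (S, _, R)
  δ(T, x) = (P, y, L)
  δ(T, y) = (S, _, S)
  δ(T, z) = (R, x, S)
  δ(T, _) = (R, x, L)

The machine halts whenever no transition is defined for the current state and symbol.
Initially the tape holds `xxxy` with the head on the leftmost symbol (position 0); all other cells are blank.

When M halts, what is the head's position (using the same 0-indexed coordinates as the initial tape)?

4

state=P head=0 tape=_[x]xxy_   (P,x)→(S,z,S)
state=S head=0 tape=_[z]xxy_   (S,z)→(S,_,L)
state=S head=-1 tape=[_]_xxy_   (S,_)→(S,_,R)
state=S head=0 tape=_[_]xxy_   (S,_)→(S,_,R)
state=S head=1 tape=__[x]xy_   (S,x)→(R,z,S)
state=R head=1 tape=__[z]xy_   (R,z)→(S,z,L)
state=S head=0 tape=_[_]zxy_   (S,_)→(S,_,R)
state=S head=1 tape=__[z]xy_   (S,z)→(S,_,L)
state=S head=0 tape=_[_]_xy_   (S,_)→(S,_,R)
state=S head=1 tape=__[_]xy_   (S,_)→(S,_,R)
state=S head=2 tape=___[x]y_   (S,x)→(R,z,S)
state=R head=2 tape=___[z]y_   (R,z)→(S,z,L)
state=S head=1 tape=__[_]zy_   (S,_)→(S,_,R)
state=S head=2 tape=___[z]y_   (S,z)→(S,_,L)
state=S head=1 tape=__[_]_y_   (S,_)→(S,_,R)
state=S head=2 tape=___[_]y_   (S,_)→(S,_,R)
state=S head=3 tape=____[y]_   (S,y)→(R,y,R)
state=R head=4 tape=____y[_]
At halt the head is at cell 4.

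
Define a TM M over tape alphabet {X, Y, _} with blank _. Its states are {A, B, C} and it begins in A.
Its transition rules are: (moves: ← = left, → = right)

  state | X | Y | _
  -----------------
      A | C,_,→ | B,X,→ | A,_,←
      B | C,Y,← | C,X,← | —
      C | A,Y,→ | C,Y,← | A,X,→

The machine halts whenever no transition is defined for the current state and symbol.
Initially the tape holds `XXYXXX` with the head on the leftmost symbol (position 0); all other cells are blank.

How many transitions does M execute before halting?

state=A head=0 tape=[X]XYXXX_   (A,X)→(C,_,→)
state=C head=1 tape=_[X]YXXX_   (C,X)→(A,Y,→)
state=A head=2 tape=_Y[Y]XXX_   (A,Y)→(B,X,→)
state=B head=3 tape=_YX[X]XX_   (B,X)→(C,Y,←)
state=C head=2 tape=_Y[X]YXX_   (C,X)→(A,Y,→)
state=A head=3 tape=_YY[Y]XX_   (A,Y)→(B,X,→)
state=B head=4 tape=_YYX[X]X_   (B,X)→(C,Y,←)
state=C head=3 tape=_YY[X]YX_   (C,X)→(A,Y,→)
state=A head=4 tape=_YYY[Y]X_   (A,Y)→(B,X,→)
state=B head=5 tape=_YYYX[X]_   (B,X)→(C,Y,←)
state=C head=4 tape=_YYY[X]Y_   (C,X)→(A,Y,→)
state=A head=5 tape=_YYYY[Y]_   (A,Y)→(B,X,→)
state=B head=6 tape=_YYYYX[_]
M halts after 12 transitions.

12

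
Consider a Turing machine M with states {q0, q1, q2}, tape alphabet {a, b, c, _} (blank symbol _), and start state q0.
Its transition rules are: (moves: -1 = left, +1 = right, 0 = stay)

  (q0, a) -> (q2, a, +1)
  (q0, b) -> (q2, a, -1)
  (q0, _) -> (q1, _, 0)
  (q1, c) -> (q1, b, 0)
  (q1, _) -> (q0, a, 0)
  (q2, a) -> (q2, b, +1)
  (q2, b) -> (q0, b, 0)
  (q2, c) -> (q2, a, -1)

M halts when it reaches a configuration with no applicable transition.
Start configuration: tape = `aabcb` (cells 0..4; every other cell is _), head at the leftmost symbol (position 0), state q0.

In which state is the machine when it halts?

q2

state=q0 head=0 tape=_[a]abcb   (q0,a)→(q2,a,+1)
state=q2 head=1 tape=_a[a]bcb   (q2,a)→(q2,b,+1)
state=q2 head=2 tape=_ab[b]cb   (q2,b)→(q0,b,0)
state=q0 head=2 tape=_ab[b]cb   (q0,b)→(q2,a,-1)
state=q2 head=1 tape=_a[b]acb   (q2,b)→(q0,b,0)
state=q0 head=1 tape=_a[b]acb   (q0,b)→(q2,a,-1)
state=q2 head=0 tape=_[a]aacb   (q2,a)→(q2,b,+1)
state=q2 head=1 tape=_b[a]acb   (q2,a)→(q2,b,+1)
state=q2 head=2 tape=_bb[a]cb   (q2,a)→(q2,b,+1)
state=q2 head=3 tape=_bbb[c]b   (q2,c)→(q2,a,-1)
state=q2 head=2 tape=_bb[b]ab   (q2,b)→(q0,b,0)
state=q0 head=2 tape=_bb[b]ab   (q0,b)→(q2,a,-1)
state=q2 head=1 tape=_b[b]aab   (q2,b)→(q0,b,0)
state=q0 head=1 tape=_b[b]aab   (q0,b)→(q2,a,-1)
state=q2 head=0 tape=_[b]aaab   (q2,b)→(q0,b,0)
state=q0 head=0 tape=_[b]aaab   (q0,b)→(q2,a,-1)
state=q2 head=-1 tape=[_]aaaab
No transition is defined for (q2, _); M halts in state q2.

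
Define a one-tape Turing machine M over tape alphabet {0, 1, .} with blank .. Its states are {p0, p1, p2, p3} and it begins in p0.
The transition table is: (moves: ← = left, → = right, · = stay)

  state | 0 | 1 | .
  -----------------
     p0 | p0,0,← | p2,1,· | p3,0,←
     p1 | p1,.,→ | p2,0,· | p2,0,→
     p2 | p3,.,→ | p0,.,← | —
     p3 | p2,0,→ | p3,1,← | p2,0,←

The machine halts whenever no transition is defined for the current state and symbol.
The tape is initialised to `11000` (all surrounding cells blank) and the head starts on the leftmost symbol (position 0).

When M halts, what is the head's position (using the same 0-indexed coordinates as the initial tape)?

-3

p0 | ...[1]1000   read 1 → write 1, move ·, go to p2
p2 | ...[1]1000   read 1 → write ., move ←, go to p0
p0 | ..[.].1000   read . → write 0, move ←, go to p3
p3 | .[.]0.1000   read . → write 0, move ←, go to p2
p2 | [.]00.1000
At halt the head is at cell -3.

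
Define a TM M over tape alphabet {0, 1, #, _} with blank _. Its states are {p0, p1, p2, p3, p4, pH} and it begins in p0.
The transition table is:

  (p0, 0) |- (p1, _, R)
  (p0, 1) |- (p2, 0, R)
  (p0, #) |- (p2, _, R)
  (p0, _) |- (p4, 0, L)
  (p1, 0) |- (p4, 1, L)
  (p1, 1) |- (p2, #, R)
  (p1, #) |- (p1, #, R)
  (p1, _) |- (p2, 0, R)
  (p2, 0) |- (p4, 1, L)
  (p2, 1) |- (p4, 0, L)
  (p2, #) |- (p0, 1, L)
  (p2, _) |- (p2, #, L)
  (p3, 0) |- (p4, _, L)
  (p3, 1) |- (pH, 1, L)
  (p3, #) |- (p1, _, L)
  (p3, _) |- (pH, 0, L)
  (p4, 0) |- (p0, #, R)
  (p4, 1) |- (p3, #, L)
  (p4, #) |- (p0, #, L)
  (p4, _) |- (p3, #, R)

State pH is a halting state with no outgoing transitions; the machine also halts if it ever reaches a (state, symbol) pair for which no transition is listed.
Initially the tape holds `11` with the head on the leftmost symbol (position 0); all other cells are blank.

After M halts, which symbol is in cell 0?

p0 | [1]1__   read 1 → write 0, move R, go to p2
p2 | 0[1]__   read 1 → write 0, move L, go to p4
p4 | [0]0__   read 0 → write #, move R, go to p0
p0 | #[0]__   read 0 → write _, move R, go to p1
p1 | #_[_]_   read _ → write 0, move R, go to p2
p2 | #_0[_]   read _ → write #, move L, go to p2
p2 | #_[0]#   read 0 → write 1, move L, go to p4
p4 | #[_]1#   read _ → write #, move R, go to p3
p3 | ##[1]#   read 1 → write 1, move L, go to pH
pH | #[#]1#
Cell 0 holds # when M halts.

#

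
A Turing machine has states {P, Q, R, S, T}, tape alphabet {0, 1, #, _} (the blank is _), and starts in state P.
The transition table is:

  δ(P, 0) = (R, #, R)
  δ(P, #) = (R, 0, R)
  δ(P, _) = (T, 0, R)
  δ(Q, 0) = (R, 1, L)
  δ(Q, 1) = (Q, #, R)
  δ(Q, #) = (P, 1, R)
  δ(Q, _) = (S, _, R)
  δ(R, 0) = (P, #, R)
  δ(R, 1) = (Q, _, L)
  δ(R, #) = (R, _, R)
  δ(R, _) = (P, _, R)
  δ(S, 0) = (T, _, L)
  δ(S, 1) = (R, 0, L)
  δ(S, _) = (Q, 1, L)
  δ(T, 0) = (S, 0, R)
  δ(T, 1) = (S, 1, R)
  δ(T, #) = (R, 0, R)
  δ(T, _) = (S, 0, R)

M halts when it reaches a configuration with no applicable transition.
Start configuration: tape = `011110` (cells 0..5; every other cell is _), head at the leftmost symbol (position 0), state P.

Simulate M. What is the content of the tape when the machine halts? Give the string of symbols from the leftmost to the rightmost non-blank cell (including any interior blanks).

state=P head=0 tape=_[0]11110   (P,0)→(R,#,R)
state=R head=1 tape=_#[1]1110   (R,1)→(Q,_,L)
state=Q head=0 tape=_[#]_1110   (Q,#)→(P,1,R)
state=P head=1 tape=_1[_]1110   (P,_)→(T,0,R)
state=T head=2 tape=_10[1]110   (T,1)→(S,1,R)
state=S head=3 tape=_101[1]10   (S,1)→(R,0,L)
state=R head=2 tape=_10[1]010   (R,1)→(Q,_,L)
state=Q head=1 tape=_1[0]_010   (Q,0)→(R,1,L)
state=R head=0 tape=_[1]1_010   (R,1)→(Q,_,L)
state=Q head=-1 tape=[_]_1_010   (Q,_)→(S,_,R)
state=S head=0 tape=_[_]1_010   (S,_)→(Q,1,L)
state=Q head=-1 tape=[_]11_010   (Q,_)→(S,_,R)
state=S head=0 tape=_[1]1_010   (S,1)→(R,0,L)
state=R head=-1 tape=[_]01_010   (R,_)→(P,_,R)
state=P head=0 tape=_[0]1_010   (P,0)→(R,#,R)
state=R head=1 tape=_#[1]_010   (R,1)→(Q,_,L)
state=Q head=0 tape=_[#]__010   (Q,#)→(P,1,R)
state=P head=1 tape=_1[_]_010   (P,_)→(T,0,R)
state=T head=2 tape=_10[_]010   (T,_)→(S,0,R)
state=S head=3 tape=_100[0]10   (S,0)→(T,_,L)
state=T head=2 tape=_10[0]_10   (T,0)→(S,0,R)
state=S head=3 tape=_100[_]10   (S,_)→(Q,1,L)
state=Q head=2 tape=_10[0]110   (Q,0)→(R,1,L)
state=R head=1 tape=_1[0]1110   (R,0)→(P,#,R)
state=P head=2 tape=_1#[1]110
The non-blank tape span at halt is 1#1110.

1#1110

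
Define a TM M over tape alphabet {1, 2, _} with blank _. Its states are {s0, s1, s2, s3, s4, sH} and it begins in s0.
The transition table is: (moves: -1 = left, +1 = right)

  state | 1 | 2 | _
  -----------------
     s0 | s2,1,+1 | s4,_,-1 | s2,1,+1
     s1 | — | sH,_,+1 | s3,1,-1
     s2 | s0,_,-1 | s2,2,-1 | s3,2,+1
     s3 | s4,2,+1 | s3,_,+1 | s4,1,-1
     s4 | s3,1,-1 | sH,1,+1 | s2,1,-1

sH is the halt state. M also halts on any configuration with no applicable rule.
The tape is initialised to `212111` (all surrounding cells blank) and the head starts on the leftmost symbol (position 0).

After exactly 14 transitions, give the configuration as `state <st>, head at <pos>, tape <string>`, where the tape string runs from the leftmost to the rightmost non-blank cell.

s0 | ___[2]12111   read 2 → write _, move -1, go to s4
s4 | __[_]_12111   read _ → write 1, move -1, go to s2
s2 | _[_]1_12111   read _ → write 2, move +1, go to s3
s3 | _2[1]_12111   read 1 → write 2, move +1, go to s4
s4 | _22[_]12111   read _ → write 1, move -1, go to s2
s2 | _2[2]112111   read 2 → write 2, move -1, go to s2
s2 | _[2]2112111   read 2 → write 2, move -1, go to s2
s2 | [_]22112111   read _ → write 2, move +1, go to s3
s3 | 2[2]2112111   read 2 → write _, move +1, go to s3
s3 | 2_[2]112111   read 2 → write _, move +1, go to s3
s3 | 2__[1]12111   read 1 → write 2, move +1, go to s4
s4 | 2__2[1]2111   read 1 → write 1, move -1, go to s3
s3 | 2__[2]12111   read 2 → write _, move +1, go to s3
s3 | 2___[1]2111   read 1 → write 2, move +1, go to s4
s4 | 2___2[2]111
After 14 steps: state s4, head at 2, tape 2___22111.

state s4, head at 2, tape 2___22111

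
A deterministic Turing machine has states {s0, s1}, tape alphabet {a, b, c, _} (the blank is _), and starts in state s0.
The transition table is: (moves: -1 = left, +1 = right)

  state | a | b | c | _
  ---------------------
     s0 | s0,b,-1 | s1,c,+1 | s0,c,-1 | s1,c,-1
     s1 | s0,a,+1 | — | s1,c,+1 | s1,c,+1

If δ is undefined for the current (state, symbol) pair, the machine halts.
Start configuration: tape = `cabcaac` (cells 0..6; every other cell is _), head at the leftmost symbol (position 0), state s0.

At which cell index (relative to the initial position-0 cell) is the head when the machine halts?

1

state=s0 head=0 tape=____[c]abcaac   (s0,c)→(s0,c,-1)
state=s0 head=-1 tape=___[_]cabcaac   (s0,_)→(s1,c,-1)
state=s1 head=-2 tape=__[_]ccabcaac   (s1,_)→(s1,c,+1)
state=s1 head=-1 tape=__c[c]cabcaac   (s1,c)→(s1,c,+1)
state=s1 head=0 tape=__cc[c]abcaac   (s1,c)→(s1,c,+1)
state=s1 head=1 tape=__ccc[a]bcaac   (s1,a)→(s0,a,+1)
state=s0 head=2 tape=__ccca[b]caac   (s0,b)→(s1,c,+1)
state=s1 head=3 tape=__cccac[c]aac   (s1,c)→(s1,c,+1)
state=s1 head=4 tape=__cccacc[a]ac   (s1,a)→(s0,a,+1)
state=s0 head=5 tape=__cccacca[a]c   (s0,a)→(s0,b,-1)
state=s0 head=4 tape=__cccacc[a]bc   (s0,a)→(s0,b,-1)
state=s0 head=3 tape=__cccac[c]bbc   (s0,c)→(s0,c,-1)
state=s0 head=2 tape=__ccca[c]cbbc   (s0,c)→(s0,c,-1)
state=s0 head=1 tape=__ccc[a]ccbbc   (s0,a)→(s0,b,-1)
state=s0 head=0 tape=__cc[c]bccbbc   (s0,c)→(s0,c,-1)
state=s0 head=-1 tape=__c[c]cbccbbc   (s0,c)→(s0,c,-1)
state=s0 head=-2 tape=__[c]ccbccbbc   (s0,c)→(s0,c,-1)
state=s0 head=-3 tape=_[_]cccbccbbc   (s0,_)→(s1,c,-1)
state=s1 head=-4 tape=[_]ccccbccbbc   (s1,_)→(s1,c,+1)
state=s1 head=-3 tape=c[c]cccbccbbc   (s1,c)→(s1,c,+1)
state=s1 head=-2 tape=cc[c]ccbccbbc   (s1,c)→(s1,c,+1)
state=s1 head=-1 tape=ccc[c]cbccbbc   (s1,c)→(s1,c,+1)
state=s1 head=0 tape=cccc[c]bccbbc   (s1,c)→(s1,c,+1)
state=s1 head=1 tape=ccccc[b]ccbbc
At halt the head is at cell 1.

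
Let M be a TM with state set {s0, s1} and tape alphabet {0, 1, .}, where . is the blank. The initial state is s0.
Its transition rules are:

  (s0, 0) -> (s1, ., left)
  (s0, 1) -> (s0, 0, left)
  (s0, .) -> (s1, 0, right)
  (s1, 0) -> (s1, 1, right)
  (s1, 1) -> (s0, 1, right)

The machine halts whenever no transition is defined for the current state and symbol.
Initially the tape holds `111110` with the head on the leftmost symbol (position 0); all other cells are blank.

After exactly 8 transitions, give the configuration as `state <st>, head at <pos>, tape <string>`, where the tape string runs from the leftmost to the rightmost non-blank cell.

state=s0 head=0 tape=..[1]11110   (s0,1)→(s0,0,left)
state=s0 head=-1 tape=.[.]011110   (s0,.)→(s1,0,right)
state=s1 head=0 tape=.0[0]11110   (s1,0)→(s1,1,right)
state=s1 head=1 tape=.01[1]1110   (s1,1)→(s0,1,right)
state=s0 head=2 tape=.011[1]110   (s0,1)→(s0,0,left)
state=s0 head=1 tape=.01[1]0110   (s0,1)→(s0,0,left)
state=s0 head=0 tape=.0[1]00110   (s0,1)→(s0,0,left)
state=s0 head=-1 tape=.[0]000110   (s0,0)→(s1,.,left)
state=s1 head=-2 tape=[.].000110
After 8 steps: state s1, head at -2, tape 000110.

state s1, head at -2, tape 000110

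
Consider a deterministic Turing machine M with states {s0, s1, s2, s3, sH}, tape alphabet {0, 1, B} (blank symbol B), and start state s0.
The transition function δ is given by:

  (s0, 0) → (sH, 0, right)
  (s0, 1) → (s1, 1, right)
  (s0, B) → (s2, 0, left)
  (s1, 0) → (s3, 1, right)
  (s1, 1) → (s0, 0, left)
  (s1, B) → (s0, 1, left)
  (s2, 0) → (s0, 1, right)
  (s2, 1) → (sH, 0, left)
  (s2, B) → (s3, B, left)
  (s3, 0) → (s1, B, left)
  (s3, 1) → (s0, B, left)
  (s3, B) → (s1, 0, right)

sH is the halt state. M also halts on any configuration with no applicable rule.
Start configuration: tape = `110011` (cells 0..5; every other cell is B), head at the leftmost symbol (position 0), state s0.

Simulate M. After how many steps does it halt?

27

s0 | [1]10011BB   read 1 → write 1, move right, go to s1
s1 | 1[1]0011BB   read 1 → write 0, move left, go to s0
s0 | [1]00011BB   read 1 → write 1, move right, go to s1
s1 | 1[0]0011BB   read 0 → write 1, move right, go to s3
s3 | 11[0]011BB   read 0 → write B, move left, go to s1
s1 | 1[1]B011BB   read 1 → write 0, move left, go to s0
s0 | [1]0B011BB   read 1 → write 1, move right, go to s1
s1 | 1[0]B011BB   read 0 → write 1, move right, go to s3
s3 | 11[B]011BB   read B → write 0, move right, go to s1
s1 | 110[0]11BB   read 0 → write 1, move right, go to s3
s3 | 1101[1]1BB   read 1 → write B, move left, go to s0
s0 | 110[1]B1BB   read 1 → write 1, move right, go to s1
s1 | 1101[B]1BB   read B → write 1, move left, go to s0
s0 | 110[1]11BB   read 1 → write 1, move right, go to s1
s1 | 1101[1]1BB   read 1 → write 0, move left, go to s0
s0 | 110[1]01BB   read 1 → write 1, move right, go to s1
s1 | 1101[0]1BB   read 0 → write 1, move right, go to s3
s3 | 11011[1]BB   read 1 → write B, move left, go to s0
s0 | 1101[1]BBB   read 1 → write 1, move right, go to s1
s1 | 11011[B]BB   read B → write 1, move left, go to s0
s0 | 1101[1]1BB   read 1 → write 1, move right, go to s1
s1 | 11011[1]BB   read 1 → write 0, move left, go to s0
s0 | 1101[1]0BB   read 1 → write 1, move right, go to s1
s1 | 11011[0]BB   read 0 → write 1, move right, go to s3
s3 | 110111[B]B   read B → write 0, move right, go to s1
s1 | 1101110[B]   read B → write 1, move left, go to s0
s0 | 110111[0]1   read 0 → write 0, move right, go to sH
sH | 1101110[1]
M halts after 27 transitions.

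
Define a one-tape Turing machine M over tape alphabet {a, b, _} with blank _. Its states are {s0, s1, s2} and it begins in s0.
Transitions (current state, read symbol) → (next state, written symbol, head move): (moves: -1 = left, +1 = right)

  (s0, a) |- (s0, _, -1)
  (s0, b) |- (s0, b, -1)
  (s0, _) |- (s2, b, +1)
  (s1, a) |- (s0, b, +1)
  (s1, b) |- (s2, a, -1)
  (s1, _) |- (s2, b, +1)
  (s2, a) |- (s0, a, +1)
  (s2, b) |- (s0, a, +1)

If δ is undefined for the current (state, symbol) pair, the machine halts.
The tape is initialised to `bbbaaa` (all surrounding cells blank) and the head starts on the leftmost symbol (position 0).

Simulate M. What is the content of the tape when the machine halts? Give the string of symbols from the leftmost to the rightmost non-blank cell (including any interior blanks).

bababab_aa

s0 | ____[b]bbaaa   read b → write b, move -1, go to s0
s0 | ___[_]bbbaaa   read _ → write b, move +1, go to s2
s2 | ___b[b]bbaaa   read b → write a, move +1, go to s0
s0 | ___ba[b]baaa   read b → write b, move -1, go to s0
s0 | ___b[a]bbaaa   read a → write _, move -1, go to s0
s0 | ___[b]_bbaaa   read b → write b, move -1, go to s0
s0 | __[_]b_bbaaa   read _ → write b, move +1, go to s2
s2 | __b[b]_bbaaa   read b → write a, move +1, go to s0
s0 | __ba[_]bbaaa   read _ → write b, move +1, go to s2
s2 | __bab[b]baaa   read b → write a, move +1, go to s0
s0 | __baba[b]aaa   read b → write b, move -1, go to s0
s0 | __bab[a]baaa   read a → write _, move -1, go to s0
s0 | __ba[b]_baaa   read b → write b, move -1, go to s0
s0 | __b[a]b_baaa   read a → write _, move -1, go to s0
s0 | __[b]_b_baaa   read b → write b, move -1, go to s0
s0 | _[_]b_b_baaa   read _ → write b, move +1, go to s2
s2 | _b[b]_b_baaa   read b → write a, move +1, go to s0
s0 | _ba[_]b_baaa   read _ → write b, move +1, go to s2
s2 | _bab[b]_baaa   read b → write a, move +1, go to s0
s0 | _baba[_]baaa   read _ → write b, move +1, go to s2
s2 | _babab[b]aaa   read b → write a, move +1, go to s0
s0 | _bababa[a]aa   read a → write _, move -1, go to s0
s0 | _babab[a]_aa   read a → write _, move -1, go to s0
s0 | _baba[b]__aa   read b → write b, move -1, go to s0
s0 | _bab[a]b__aa   read a → write _, move -1, go to s0
s0 | _ba[b]_b__aa   read b → write b, move -1, go to s0
s0 | _b[a]b_b__aa   read a → write _, move -1, go to s0
s0 | _[b]_b_b__aa   read b → write b, move -1, go to s0
s0 | [_]b_b_b__aa   read _ → write b, move +1, go to s2
s2 | b[b]_b_b__aa   read b → write a, move +1, go to s0
s0 | ba[_]b_b__aa   read _ → write b, move +1, go to s2
s2 | bab[b]_b__aa   read b → write a, move +1, go to s0
s0 | baba[_]b__aa   read _ → write b, move +1, go to s2
s2 | babab[b]__aa   read b → write a, move +1, go to s0
s0 | bababa[_]_aa   read _ → write b, move +1, go to s2
s2 | bababab[_]aa
The non-blank tape span at halt is bababab_aa.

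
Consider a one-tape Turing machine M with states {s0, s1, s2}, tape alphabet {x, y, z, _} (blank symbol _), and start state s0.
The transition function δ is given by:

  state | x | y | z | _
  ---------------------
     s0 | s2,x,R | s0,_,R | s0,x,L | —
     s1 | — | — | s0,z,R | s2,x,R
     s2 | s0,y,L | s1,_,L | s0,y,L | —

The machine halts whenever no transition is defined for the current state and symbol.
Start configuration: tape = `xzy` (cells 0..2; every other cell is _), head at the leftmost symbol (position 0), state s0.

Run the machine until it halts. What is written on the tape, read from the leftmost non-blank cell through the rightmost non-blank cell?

x_y

state=s0 head=0 tape=[x]zy   (s0,x)→(s2,x,R)
state=s2 head=1 tape=x[z]y   (s2,z)→(s0,y,L)
state=s0 head=0 tape=[x]yy   (s0,x)→(s2,x,R)
state=s2 head=1 tape=x[y]y   (s2,y)→(s1,_,L)
state=s1 head=0 tape=[x]_y
The non-blank tape span at halt is x_y.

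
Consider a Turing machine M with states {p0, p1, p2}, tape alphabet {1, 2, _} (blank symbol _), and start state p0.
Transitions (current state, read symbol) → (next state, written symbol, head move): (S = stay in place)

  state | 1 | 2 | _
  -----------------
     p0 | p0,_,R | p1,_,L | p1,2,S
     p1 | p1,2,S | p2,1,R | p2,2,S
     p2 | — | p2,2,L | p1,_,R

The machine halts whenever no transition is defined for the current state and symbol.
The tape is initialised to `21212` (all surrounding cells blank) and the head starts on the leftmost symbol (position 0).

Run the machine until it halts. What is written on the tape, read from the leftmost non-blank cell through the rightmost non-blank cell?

1_1212

state=p0 head=0 tape=__[2]1212   (p0,2)→(p1,_,L)
state=p1 head=-1 tape=_[_]_1212   (p1,_)→(p2,2,S)
state=p2 head=-1 tape=_[2]_1212   (p2,2)→(p2,2,L)
state=p2 head=-2 tape=[_]2_1212   (p2,_)→(p1,_,R)
state=p1 head=-1 tape=_[2]_1212   (p1,2)→(p2,1,R)
state=p2 head=0 tape=_1[_]1212   (p2,_)→(p1,_,R)
state=p1 head=1 tape=_1_[1]212   (p1,1)→(p1,2,S)
state=p1 head=1 tape=_1_[2]212   (p1,2)→(p2,1,R)
state=p2 head=2 tape=_1_1[2]12   (p2,2)→(p2,2,L)
state=p2 head=1 tape=_1_[1]212
The non-blank tape span at halt is 1_1212.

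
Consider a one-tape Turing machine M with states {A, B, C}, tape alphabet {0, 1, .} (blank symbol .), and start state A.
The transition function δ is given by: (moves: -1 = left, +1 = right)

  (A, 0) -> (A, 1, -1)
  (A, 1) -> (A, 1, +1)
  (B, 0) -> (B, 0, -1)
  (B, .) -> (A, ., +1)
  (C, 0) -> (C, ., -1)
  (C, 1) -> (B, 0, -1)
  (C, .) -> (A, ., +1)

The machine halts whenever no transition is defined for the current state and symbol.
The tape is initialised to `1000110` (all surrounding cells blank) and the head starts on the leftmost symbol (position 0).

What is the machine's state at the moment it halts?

A

A | [1]000110.   read 1 → write 1, move +1, go to A
A | 1[0]00110.   read 0 → write 1, move -1, go to A
A | [1]100110.   read 1 → write 1, move +1, go to A
A | 1[1]00110.   read 1 → write 1, move +1, go to A
A | 11[0]0110.   read 0 → write 1, move -1, go to A
A | 1[1]10110.   read 1 → write 1, move +1, go to A
A | 11[1]0110.   read 1 → write 1, move +1, go to A
A | 111[0]110.   read 0 → write 1, move -1, go to A
A | 11[1]1110.   read 1 → write 1, move +1, go to A
A | 111[1]110.   read 1 → write 1, move +1, go to A
A | 1111[1]10.   read 1 → write 1, move +1, go to A
A | 11111[1]0.   read 1 → write 1, move +1, go to A
A | 111111[0].   read 0 → write 1, move -1, go to A
A | 11111[1]1.   read 1 → write 1, move +1, go to A
A | 111111[1].   read 1 → write 1, move +1, go to A
A | 1111111[.]
No transition is defined for (A, .); M halts in state A.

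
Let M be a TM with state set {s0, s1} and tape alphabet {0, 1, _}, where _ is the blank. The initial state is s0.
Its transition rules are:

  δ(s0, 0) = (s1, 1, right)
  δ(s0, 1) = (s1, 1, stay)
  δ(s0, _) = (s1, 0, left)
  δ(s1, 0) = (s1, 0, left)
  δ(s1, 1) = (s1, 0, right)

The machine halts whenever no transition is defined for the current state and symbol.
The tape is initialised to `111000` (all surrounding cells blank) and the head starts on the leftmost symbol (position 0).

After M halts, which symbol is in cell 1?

0

s0 | _[1]11000   read 1 → write 1, move stay, go to s1
s1 | _[1]11000   read 1 → write 0, move right, go to s1
s1 | _0[1]1000   read 1 → write 0, move right, go to s1
s1 | _00[1]000   read 1 → write 0, move right, go to s1
s1 | _000[0]00   read 0 → write 0, move left, go to s1
s1 | _00[0]000   read 0 → write 0, move left, go to s1
s1 | _0[0]0000   read 0 → write 0, move left, go to s1
s1 | _[0]00000   read 0 → write 0, move left, go to s1
s1 | [_]000000
Cell 1 holds 0 when M halts.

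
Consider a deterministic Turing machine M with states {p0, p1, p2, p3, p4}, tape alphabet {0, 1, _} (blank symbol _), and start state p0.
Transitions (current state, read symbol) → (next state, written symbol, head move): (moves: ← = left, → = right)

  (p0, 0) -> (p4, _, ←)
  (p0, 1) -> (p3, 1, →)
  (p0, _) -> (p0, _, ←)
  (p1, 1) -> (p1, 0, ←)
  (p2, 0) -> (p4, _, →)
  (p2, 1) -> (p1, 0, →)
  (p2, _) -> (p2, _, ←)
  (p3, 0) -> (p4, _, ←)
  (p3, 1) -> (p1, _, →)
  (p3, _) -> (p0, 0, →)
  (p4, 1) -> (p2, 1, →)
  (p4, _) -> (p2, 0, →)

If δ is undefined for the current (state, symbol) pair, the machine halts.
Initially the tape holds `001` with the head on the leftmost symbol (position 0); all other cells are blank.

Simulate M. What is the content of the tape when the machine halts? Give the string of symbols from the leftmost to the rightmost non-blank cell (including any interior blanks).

0_0

p0 | _[0]01_   read 0 → write _, move ←, go to p4
p4 | [_]_01_   read _ → write 0, move →, go to p2
p2 | 0[_]01_   read _ → write _, move ←, go to p2
p2 | [0]_01_   read 0 → write _, move →, go to p4
p4 | _[_]01_   read _ → write 0, move →, go to p2
p2 | _0[0]1_   read 0 → write _, move →, go to p4
p4 | _0_[1]_   read 1 → write 1, move →, go to p2
p2 | _0_1[_]   read _ → write _, move ←, go to p2
p2 | _0_[1]_   read 1 → write 0, move →, go to p1
p1 | _0_0[_]
The non-blank tape span at halt is 0_0.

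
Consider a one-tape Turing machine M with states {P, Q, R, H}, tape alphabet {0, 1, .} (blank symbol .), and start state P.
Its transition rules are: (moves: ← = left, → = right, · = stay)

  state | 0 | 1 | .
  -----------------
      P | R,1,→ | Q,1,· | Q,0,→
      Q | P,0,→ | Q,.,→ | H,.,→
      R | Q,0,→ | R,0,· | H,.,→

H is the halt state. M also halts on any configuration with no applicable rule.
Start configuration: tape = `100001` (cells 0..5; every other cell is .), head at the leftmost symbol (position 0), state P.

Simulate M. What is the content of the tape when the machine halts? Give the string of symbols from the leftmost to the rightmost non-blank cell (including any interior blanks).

state=P head=0 tape=[1]00001..   (P,1)→(Q,1,·)
state=Q head=0 tape=[1]00001..   (Q,1)→(Q,.,→)
state=Q head=1 tape=.[0]0001..   (Q,0)→(P,0,→)
state=P head=2 tape=.0[0]001..   (P,0)→(R,1,→)
state=R head=3 tape=.01[0]01..   (R,0)→(Q,0,→)
state=Q head=4 tape=.010[0]1..   (Q,0)→(P,0,→)
state=P head=5 tape=.0100[1]..   (P,1)→(Q,1,·)
state=Q head=5 tape=.0100[1]..   (Q,1)→(Q,.,→)
state=Q head=6 tape=.0100.[.].   (Q,.)→(H,.,→)
state=H head=7 tape=.0100..[.]
The non-blank tape span at halt is 0100.

0100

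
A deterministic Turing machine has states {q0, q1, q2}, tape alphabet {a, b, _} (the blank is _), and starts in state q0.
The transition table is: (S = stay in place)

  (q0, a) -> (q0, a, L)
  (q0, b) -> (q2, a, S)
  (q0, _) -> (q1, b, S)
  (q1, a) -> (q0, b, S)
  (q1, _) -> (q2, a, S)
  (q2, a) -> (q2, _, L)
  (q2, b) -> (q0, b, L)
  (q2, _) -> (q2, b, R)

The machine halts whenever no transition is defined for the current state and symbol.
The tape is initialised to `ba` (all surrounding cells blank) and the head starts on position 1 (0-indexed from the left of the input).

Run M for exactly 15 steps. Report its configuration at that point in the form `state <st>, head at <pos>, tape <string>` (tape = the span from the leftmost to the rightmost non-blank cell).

state q0, head at -3, tape b_b

q0 | ___b[a]   read a → write a, move L, go to q0
q0 | ___[b]a   read b → write a, move S, go to q2
q2 | ___[a]a   read a → write _, move L, go to q2
q2 | __[_]_a   read _ → write b, move R, go to q2
q2 | __b[_]a   read _ → write b, move R, go to q2
q2 | __bb[a]   read a → write _, move L, go to q2
q2 | __b[b]_   read b → write b, move L, go to q0
q0 | __[b]b_   read b → write a, move S, go to q2
q2 | __[a]b_   read a → write _, move L, go to q2
q2 | _[_]_b_   read _ → write b, move R, go to q2
q2 | _b[_]b_   read _ → write b, move R, go to q2
q2 | _bb[b]_   read b → write b, move L, go to q0
q0 | _b[b]b_   read b → write a, move S, go to q2
q2 | _b[a]b_   read a → write _, move L, go to q2
q2 | _[b]_b_   read b → write b, move L, go to q0
q0 | [_]b_b_
After 15 steps: state q0, head at -3, tape b_b.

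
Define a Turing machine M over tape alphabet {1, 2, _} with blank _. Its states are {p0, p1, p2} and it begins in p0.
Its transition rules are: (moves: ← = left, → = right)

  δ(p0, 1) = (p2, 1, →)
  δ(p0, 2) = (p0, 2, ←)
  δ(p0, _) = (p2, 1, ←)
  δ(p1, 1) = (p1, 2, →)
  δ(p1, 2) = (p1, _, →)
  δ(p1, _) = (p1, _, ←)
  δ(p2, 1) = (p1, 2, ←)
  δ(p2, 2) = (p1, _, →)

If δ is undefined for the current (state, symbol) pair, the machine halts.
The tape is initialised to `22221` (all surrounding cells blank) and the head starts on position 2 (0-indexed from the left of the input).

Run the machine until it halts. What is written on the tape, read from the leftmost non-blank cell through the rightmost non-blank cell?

p0 | __22[2]21   read 2 → write 2, move ←, go to p0
p0 | __2[2]221   read 2 → write 2, move ←, go to p0
p0 | __[2]2221   read 2 → write 2, move ←, go to p0
p0 | _[_]22221   read _ → write 1, move ←, go to p2
p2 | [_]122221
The non-blank tape span at halt is 122221.

122221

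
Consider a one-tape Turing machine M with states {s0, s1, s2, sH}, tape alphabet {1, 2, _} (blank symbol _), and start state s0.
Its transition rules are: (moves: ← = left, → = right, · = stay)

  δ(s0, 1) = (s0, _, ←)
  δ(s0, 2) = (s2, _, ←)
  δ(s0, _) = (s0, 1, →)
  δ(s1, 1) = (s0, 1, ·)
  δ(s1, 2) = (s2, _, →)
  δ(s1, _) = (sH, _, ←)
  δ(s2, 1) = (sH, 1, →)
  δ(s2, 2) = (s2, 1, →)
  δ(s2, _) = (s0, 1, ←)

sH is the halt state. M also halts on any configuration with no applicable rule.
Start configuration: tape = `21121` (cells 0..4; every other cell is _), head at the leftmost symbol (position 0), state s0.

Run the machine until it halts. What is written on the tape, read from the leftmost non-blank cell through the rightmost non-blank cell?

11111111_1

state=s0 head=0 tape=_____[2]1121   (s0,2)→(s2,_,←)
state=s2 head=-1 tape=____[_]_1121   (s2,_)→(s0,1,←)
state=s0 head=-2 tape=___[_]1_1121   (s0,_)→(s0,1,→)
state=s0 head=-1 tape=___1[1]_1121   (s0,1)→(s0,_,←)
state=s0 head=-2 tape=___[1]__1121   (s0,1)→(s0,_,←)
state=s0 head=-3 tape=__[_]___1121   (s0,_)→(s0,1,→)
state=s0 head=-2 tape=__1[_]__1121   (s0,_)→(s0,1,→)
state=s0 head=-1 tape=__11[_]_1121   (s0,_)→(s0,1,→)
state=s0 head=0 tape=__111[_]1121   (s0,_)→(s0,1,→)
state=s0 head=1 tape=__1111[1]121   (s0,1)→(s0,_,←)
state=s0 head=0 tape=__111[1]_121   (s0,1)→(s0,_,←)
state=s0 head=-1 tape=__11[1]__121   (s0,1)→(s0,_,←)
state=s0 head=-2 tape=__1[1]___121   (s0,1)→(s0,_,←)
state=s0 head=-3 tape=__[1]____121   (s0,1)→(s0,_,←)
state=s0 head=-4 tape=_[_]_____121   (s0,_)→(s0,1,→)
state=s0 head=-3 tape=_1[_]____121   (s0,_)→(s0,1,→)
state=s0 head=-2 tape=_11[_]___121   (s0,_)→(s0,1,→)
state=s0 head=-1 tape=_111[_]__121   (s0,_)→(s0,1,→)
state=s0 head=0 tape=_1111[_]_121   (s0,_)→(s0,1,→)
state=s0 head=1 tape=_11111[_]121   (s0,_)→(s0,1,→)
state=s0 head=2 tape=_111111[1]21   (s0,1)→(s0,_,←)
state=s0 head=1 tape=_11111[1]_21   (s0,1)→(s0,_,←)
state=s0 head=0 tape=_1111[1]__21   (s0,1)→(s0,_,←)
state=s0 head=-1 tape=_111[1]___21   (s0,1)→(s0,_,←)
state=s0 head=-2 tape=_11[1]____21   (s0,1)→(s0,_,←)
state=s0 head=-3 tape=_1[1]_____21   (s0,1)→(s0,_,←)
state=s0 head=-4 tape=_[1]______21   (s0,1)→(s0,_,←)
state=s0 head=-5 tape=[_]_______21   (s0,_)→(s0,1,→)
state=s0 head=-4 tape=1[_]______21   (s0,_)→(s0,1,→)
state=s0 head=-3 tape=11[_]_____21   (s0,_)→(s0,1,→)
state=s0 head=-2 tape=111[_]____21   (s0,_)→(s0,1,→)
state=s0 head=-1 tape=1111[_]___21   (s0,_)→(s0,1,→)
state=s0 head=0 tape=11111[_]__21   (s0,_)→(s0,1,→)
state=s0 head=1 tape=111111[_]_21   (s0,_)→(s0,1,→)
state=s0 head=2 tape=1111111[_]21   (s0,_)→(s0,1,→)
state=s0 head=3 tape=11111111[2]1   (s0,2)→(s2,_,←)
state=s2 head=2 tape=1111111[1]_1   (s2,1)→(sH,1,→)
state=sH head=3 tape=11111111[_]1
The non-blank tape span at halt is 11111111_1.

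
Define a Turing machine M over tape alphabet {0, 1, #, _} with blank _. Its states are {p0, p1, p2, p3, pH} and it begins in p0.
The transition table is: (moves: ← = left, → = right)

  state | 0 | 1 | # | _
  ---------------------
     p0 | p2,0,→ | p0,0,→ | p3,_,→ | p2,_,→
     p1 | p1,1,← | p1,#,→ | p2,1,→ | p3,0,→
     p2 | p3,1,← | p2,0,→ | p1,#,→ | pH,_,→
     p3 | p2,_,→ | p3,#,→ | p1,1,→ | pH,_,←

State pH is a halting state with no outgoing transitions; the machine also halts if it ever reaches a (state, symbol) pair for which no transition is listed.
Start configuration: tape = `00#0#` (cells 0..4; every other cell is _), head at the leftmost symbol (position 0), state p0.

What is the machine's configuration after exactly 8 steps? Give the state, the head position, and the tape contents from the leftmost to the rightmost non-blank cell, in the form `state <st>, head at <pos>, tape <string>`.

state p2, head at 4, tape 010#

p0 | [0]0#0#   read 0 → write 0, move →, go to p2
p2 | 0[0]#0#   read 0 → write 1, move ←, go to p3
p3 | [0]1#0#   read 0 → write _, move →, go to p2
p2 | _[1]#0#   read 1 → write 0, move →, go to p2
p2 | _0[#]0#   read # → write #, move →, go to p1
p1 | _0#[0]#   read 0 → write 1, move ←, go to p1
p1 | _0[#]1#   read # → write 1, move →, go to p2
p2 | _01[1]#   read 1 → write 0, move →, go to p2
p2 | _010[#]
After 8 steps: state p2, head at 4, tape 010#.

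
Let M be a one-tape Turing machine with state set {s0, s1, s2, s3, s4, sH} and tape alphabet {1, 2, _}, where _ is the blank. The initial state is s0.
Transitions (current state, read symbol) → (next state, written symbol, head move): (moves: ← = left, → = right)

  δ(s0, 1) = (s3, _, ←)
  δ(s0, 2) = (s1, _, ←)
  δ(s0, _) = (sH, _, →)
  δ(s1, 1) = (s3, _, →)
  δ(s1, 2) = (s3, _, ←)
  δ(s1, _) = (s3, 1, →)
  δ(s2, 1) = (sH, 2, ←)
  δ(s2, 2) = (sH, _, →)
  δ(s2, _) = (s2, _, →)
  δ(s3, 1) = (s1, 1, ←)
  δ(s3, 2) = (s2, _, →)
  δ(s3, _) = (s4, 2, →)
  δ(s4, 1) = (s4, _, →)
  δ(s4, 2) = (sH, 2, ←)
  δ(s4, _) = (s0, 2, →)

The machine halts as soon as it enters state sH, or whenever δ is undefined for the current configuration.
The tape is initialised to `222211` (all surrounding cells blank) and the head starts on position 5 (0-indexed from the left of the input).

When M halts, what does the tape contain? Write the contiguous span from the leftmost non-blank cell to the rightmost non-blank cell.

state=s0 head=5 tape=22221[1]   (s0,1)→(s3,_,←)
state=s3 head=4 tape=2222[1]_   (s3,1)→(s1,1,←)
state=s1 head=3 tape=222[2]1_   (s1,2)→(s3,_,←)
state=s3 head=2 tape=22[2]_1_   (s3,2)→(s2,_,→)
state=s2 head=3 tape=22_[_]1_   (s2,_)→(s2,_,→)
state=s2 head=4 tape=22__[1]_   (s2,1)→(sH,2,←)
state=sH head=3 tape=22_[_]2_
The non-blank tape span at halt is 22__2.

22__2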